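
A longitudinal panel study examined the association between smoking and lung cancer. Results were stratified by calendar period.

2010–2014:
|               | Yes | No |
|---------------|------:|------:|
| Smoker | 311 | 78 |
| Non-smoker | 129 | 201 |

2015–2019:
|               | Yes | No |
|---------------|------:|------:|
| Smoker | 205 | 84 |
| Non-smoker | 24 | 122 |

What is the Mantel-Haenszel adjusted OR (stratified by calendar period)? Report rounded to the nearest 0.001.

OR_MH = Σ(aᵢdᵢ/nᵢ) / Σ(bᵢcᵢ/nᵢ), where nᵢ is the stratum total.
Stratum 1 (2010–2014): n = 719; a·d/n = 311·201/719 = 86.9416; b·c/n = 78·129/719 = 13.9944
Stratum 2 (2015–2019): n = 435; a·d/n = 205·122/435 = 57.4943; b·c/n = 84·24/435 = 4.6345
OR_MH = (86.9416 + 57.4943) / (13.9944 + 4.6345) = 144.4358 / 18.6289 = 7.75331

7.753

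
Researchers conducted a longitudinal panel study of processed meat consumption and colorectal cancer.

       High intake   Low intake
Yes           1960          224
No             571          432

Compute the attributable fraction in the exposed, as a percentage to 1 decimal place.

Reading the table with exposure as columns: a = 1960 (High intake, case), b = 571 (High intake, non-case), c = 224 (Low intake, case), d = 432.
Risk in exposed = 1960/2531 = 0.77440; risk in unexposed = 224/656 = 0.34146.
RR = 0.77440/0.34146 = 2.26788
AR% = (RR − 1)/RR × 100 = (2.26788 − 1)/2.26788 × 100 = 55.9059%

55.9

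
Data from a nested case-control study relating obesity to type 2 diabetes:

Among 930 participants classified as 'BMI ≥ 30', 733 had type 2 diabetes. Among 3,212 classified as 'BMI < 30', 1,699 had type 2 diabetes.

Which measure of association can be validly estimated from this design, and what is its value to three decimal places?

3.313

From the description: a = 733, b = 197, c = 1699, d = 1513.
This is a nested case-control study: participants were sampled on outcome status, so risks in the source population cannot be estimated directly — relative risk is not valid here. The odds ratio is the appropriate measure.
OR = (a·d)/(b·c) = (733 × 1513) / (197 × 1699) = 1109029 / 334703 = 3.31347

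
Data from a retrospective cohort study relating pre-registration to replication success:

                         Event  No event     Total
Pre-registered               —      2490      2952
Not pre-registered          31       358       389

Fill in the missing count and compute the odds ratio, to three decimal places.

2.143

The missing cell is in the exposed row: 2952 − 2490 = 462.
So a = 462, b = 2490, c = 31, d = 358.
OR = (a·d)/(b·c) = (462 × 358) / (2490 × 31) = 165396 / 77190 = 2.14271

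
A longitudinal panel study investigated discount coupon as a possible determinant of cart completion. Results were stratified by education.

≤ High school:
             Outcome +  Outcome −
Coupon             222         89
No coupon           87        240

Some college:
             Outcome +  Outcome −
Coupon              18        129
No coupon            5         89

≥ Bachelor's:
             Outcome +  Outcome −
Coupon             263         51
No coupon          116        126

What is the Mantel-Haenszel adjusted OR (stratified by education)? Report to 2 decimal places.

OR_MH = Σ(aᵢdᵢ/nᵢ) / Σ(bᵢcᵢ/nᵢ), where nᵢ is the stratum total.
Stratum 1 (≤ High school): n = 638; a·d/n = 222·240/638 = 83.5110; b·c/n = 89·87/638 = 12.1364
Stratum 2 (Some college): n = 241; a·d/n = 18·89/241 = 6.6473; b·c/n = 129·5/241 = 2.6763
Stratum 3 (≥ Bachelor's): n = 556; a·d/n = 263·126/556 = 59.6007; b·c/n = 51·116/556 = 10.6403
OR_MH = (83.5110 + 6.6473 + 59.6007) / (12.1364 + 2.6763 + 10.6403) = 149.7590 / 25.4530 = 5.88375

5.88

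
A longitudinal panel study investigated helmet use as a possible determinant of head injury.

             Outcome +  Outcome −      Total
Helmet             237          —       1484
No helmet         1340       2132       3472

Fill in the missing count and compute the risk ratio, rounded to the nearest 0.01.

The missing cell is in the exposed row: 1484 − 237 = 1247.
So a = 237, b = 1247, c = 1340, d = 2132.
RR = [a/(a+b)] / [c/(c+d)] = (237/1484) / (1340/3472) = 0.15970/0.38594 = 0.41380

0.41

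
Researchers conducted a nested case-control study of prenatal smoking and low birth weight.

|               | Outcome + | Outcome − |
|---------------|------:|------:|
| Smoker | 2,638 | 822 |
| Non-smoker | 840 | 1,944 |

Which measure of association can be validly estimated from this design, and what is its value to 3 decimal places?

Cells: a = 2638, b = 822, c = 840, d = 1944.
This is a nested case-control study: participants were sampled on outcome status, so risks in the source population cannot be estimated directly — relative risk is not valid here. The odds ratio is the appropriate measure.
OR = (a·d)/(b·c) = (2638 × 1944) / (822 × 840) = 5128272 / 690480 = 7.42711

7.427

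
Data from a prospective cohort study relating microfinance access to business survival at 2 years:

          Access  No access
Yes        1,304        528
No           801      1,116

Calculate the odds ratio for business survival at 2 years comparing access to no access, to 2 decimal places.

3.44

Reading the table with exposure as columns: a = 1304 (Access, case), b = 801 (Access, non-case), c = 528 (No access, case), d = 1116.
OR = (a·d)/(b·c) = (1304 × 1116) / (801 × 528) = 1455264 / 422928 = 3.44093
The odds of business survival at 2 years are about 3.44 times as high in the access group.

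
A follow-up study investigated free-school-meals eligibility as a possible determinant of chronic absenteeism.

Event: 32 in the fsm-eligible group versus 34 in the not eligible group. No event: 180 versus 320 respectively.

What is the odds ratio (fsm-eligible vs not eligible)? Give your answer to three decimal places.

From the description: a = 32, b = 180, c = 34, d = 320.
OR = (a·d)/(b·c) = (32 × 320) / (180 × 34) = 10240 / 6120 = 1.67320
The odds of chronic absenteeism are about 1.67 times as high in the fsm-eligible group.

1.673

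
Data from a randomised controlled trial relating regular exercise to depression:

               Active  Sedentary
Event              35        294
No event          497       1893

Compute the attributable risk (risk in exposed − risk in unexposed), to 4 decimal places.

Reading the table with exposure as columns: a = 35 (Active, case), b = 497 (Active, non-case), c = 294 (Sedentary, case), d = 1893.
Risk in exposed = 35/532 = 0.065789; risk in unexposed = 294/2187 = 0.134431.
Risk difference = 0.065789 − 0.134431 = -0.068641

-0.0686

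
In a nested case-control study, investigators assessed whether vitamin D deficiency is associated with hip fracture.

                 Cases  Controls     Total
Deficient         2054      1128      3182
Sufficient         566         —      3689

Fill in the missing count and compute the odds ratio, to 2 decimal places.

10.05

The missing cell is in the unexposed row: 3689 − 566 = 3123.
So a = 2054, b = 1128, c = 566, d = 3123.
OR = (a·d)/(b·c) = (2054 × 3123) / (1128 × 566) = 6414642 / 638448 = 10.04724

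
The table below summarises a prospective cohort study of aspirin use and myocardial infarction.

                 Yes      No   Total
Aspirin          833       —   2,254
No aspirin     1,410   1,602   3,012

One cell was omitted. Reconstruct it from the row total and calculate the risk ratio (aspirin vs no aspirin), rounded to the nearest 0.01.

The missing cell is in the exposed row: 2254 − 833 = 1421.
So a = 833, b = 1421, c = 1410, d = 1602.
RR = [a/(a+b)] / [c/(c+d)] = (833/2254) / (1410/3012) = 0.36957/0.46813 = 0.78945

0.79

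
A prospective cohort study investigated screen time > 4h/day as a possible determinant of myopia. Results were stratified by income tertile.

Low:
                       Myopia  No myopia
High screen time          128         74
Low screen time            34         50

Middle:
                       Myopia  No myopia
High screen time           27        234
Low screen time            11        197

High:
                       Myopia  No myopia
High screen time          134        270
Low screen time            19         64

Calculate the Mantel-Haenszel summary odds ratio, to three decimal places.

OR_MH = Σ(aᵢdᵢ/nᵢ) / Σ(bᵢcᵢ/nᵢ), where nᵢ is the stratum total.
Stratum 1 (Low): n = 286; a·d/n = 128·50/286 = 22.3776; b·c/n = 74·34/286 = 8.7972
Stratum 2 (Middle): n = 469; a·d/n = 27·197/469 = 11.3412; b·c/n = 234·11/469 = 5.4883
Stratum 3 (High): n = 487; a·d/n = 134·64/487 = 17.6099; b·c/n = 270·19/487 = 10.5339
OR_MH = (22.3776 + 11.3412 + 17.6099) / (8.7972 + 5.4883 + 10.5339) = 51.3286 / 24.8194 = 2.06809

2.068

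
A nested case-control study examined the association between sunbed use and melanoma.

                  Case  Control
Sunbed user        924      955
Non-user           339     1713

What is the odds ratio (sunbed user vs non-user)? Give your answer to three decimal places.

4.889

Cells: a = 924, b = 955, c = 339, d = 1713.
OR = (a·d)/(b·c) = (924 × 1713) / (955 × 339) = 1582812 / 323745 = 4.88907
The odds of melanoma are about 4.89 times as high in the sunbed user group.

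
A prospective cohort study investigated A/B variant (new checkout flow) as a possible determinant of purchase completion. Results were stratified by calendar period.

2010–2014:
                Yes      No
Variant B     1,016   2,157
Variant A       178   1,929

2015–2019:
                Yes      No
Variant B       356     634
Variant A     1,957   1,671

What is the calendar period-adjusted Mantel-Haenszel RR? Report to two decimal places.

1.30

RR_MH = Σ(aᵢ·n₀ᵢ/nᵢ) / Σ(cᵢ·n₁ᵢ/nᵢ), with n₁ᵢ = aᵢ+bᵢ (exposed), n₀ᵢ = cᵢ+dᵢ (unexposed), nᵢ = n₁ᵢ+n₀ᵢ.
Stratum 1 (2010–2014): n₁ = 3173, n₀ = 2107, n = 5280; a·n₀/n = 1016·2107/5280 = 405.4379; c·n₁/n = 178·3173/5280 = 106.9686
Stratum 2 (2015–2019): n₁ = 990, n₀ = 3628, n = 4618; a·n₀/n = 356·3628/4618 = 279.6812; c·n₁/n = 1957·990/4618 = 419.5388
RR_MH = (405.4379 + 279.6812) / (106.9686 + 419.5388) = 685.1191 / 526.5073 = 1.30125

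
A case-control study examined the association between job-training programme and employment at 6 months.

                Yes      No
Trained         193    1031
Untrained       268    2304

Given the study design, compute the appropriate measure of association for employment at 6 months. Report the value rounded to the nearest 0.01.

1.61

Cells: a = 193, b = 1031, c = 268, d = 2304.
This is a case-control study: participants were sampled on outcome status, so risks in the source population cannot be estimated directly — relative risk is not valid here. The odds ratio is the appropriate measure.
OR = (a·d)/(b·c) = (193 × 2304) / (1031 × 268) = 444672 / 276308 = 1.60933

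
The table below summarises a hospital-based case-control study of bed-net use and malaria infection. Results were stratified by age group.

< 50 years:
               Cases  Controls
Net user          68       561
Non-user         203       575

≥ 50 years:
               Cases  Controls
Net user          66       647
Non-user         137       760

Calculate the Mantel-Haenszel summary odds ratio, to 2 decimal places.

OR_MH = Σ(aᵢdᵢ/nᵢ) / Σ(bᵢcᵢ/nᵢ), where nᵢ is the stratum total.
Stratum 1 (< 50 years): n = 1407; a·d/n = 68·575/1407 = 27.7896; b·c/n = 561·203/1407 = 80.9403
Stratum 2 (≥ 50 years): n = 1610; a·d/n = 66·760/1610 = 31.1553; b·c/n = 647·137/1610 = 55.0553
OR_MH = (27.7896 + 31.1553) / (80.9403 + 55.0553) = 58.9449 / 135.9956 = 0.43343

0.43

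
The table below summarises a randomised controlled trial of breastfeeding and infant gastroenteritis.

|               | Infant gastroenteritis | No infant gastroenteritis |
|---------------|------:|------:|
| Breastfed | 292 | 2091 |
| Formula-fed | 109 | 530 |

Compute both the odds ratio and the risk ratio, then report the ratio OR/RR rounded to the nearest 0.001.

Cells: a = 292, b = 2091, c = 109, d = 530.
OR = (292·530)/(2091·109) = 154760/227919 = 0.67901
Risk in exposed = 292/2383 = 0.12253; risk in unexposed = 109/639 = 0.17058; RR = 0.71835
OR/RR = 0.67901 / 0.71835 = 0.94525
The outcome is not rare, so the OR lies further from 1 than the RR.

0.945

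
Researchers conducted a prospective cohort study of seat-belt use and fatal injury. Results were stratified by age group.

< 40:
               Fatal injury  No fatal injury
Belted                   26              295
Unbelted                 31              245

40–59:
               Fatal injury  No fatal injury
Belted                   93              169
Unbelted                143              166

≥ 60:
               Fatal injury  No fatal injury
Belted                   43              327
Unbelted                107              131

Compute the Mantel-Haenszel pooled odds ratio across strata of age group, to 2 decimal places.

OR_MH = Σ(aᵢdᵢ/nᵢ) / Σ(bᵢcᵢ/nᵢ), where nᵢ is the stratum total.
Stratum 1 (< 40): n = 597; a·d/n = 26·245/597 = 10.6700; b·c/n = 295·31/597 = 15.3183
Stratum 2 (40–59): n = 571; a·d/n = 93·166/571 = 27.0368; b·c/n = 169·143/571 = 42.3240
Stratum 3 (≥ 60): n = 608; a·d/n = 43·131/608 = 9.2648; b·c/n = 327·107/608 = 57.5477
OR_MH = (10.6700 + 27.0368 + 9.2648) / (15.3183 + 42.3240 + 57.5477) = 46.9716 / 115.1899 = 0.40778

0.41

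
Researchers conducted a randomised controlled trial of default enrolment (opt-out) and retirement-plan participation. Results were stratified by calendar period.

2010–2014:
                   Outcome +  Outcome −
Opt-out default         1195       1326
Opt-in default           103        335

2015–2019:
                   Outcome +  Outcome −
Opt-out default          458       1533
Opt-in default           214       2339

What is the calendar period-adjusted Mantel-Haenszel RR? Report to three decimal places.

RR_MH = Σ(aᵢ·n₀ᵢ/nᵢ) / Σ(cᵢ·n₁ᵢ/nᵢ), with n₁ᵢ = aᵢ+bᵢ (exposed), n₀ᵢ = cᵢ+dᵢ (unexposed), nᵢ = n₁ᵢ+n₀ᵢ.
Stratum 1 (2010–2014): n₁ = 2521, n₀ = 438, n = 2959; a·n₀/n = 1195·438/2959 = 176.8875; c·n₁/n = 103·2521/2959 = 87.7536
Stratum 2 (2015–2019): n₁ = 1991, n₀ = 2553, n = 4544; a·n₀/n = 458·2553/4544 = 257.3226; c·n₁/n = 214·1991/4544 = 93.7663
RR_MH = (176.8875 + 257.3226) / (87.7536 + 93.7663) = 434.2101 / 181.5199 = 2.39208

2.392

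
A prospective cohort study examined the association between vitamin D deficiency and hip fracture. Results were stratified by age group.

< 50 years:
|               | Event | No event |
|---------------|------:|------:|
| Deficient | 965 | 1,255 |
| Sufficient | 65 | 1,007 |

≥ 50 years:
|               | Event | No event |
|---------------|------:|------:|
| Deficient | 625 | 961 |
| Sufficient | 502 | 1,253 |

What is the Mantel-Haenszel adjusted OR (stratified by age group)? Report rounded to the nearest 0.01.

3.13

OR_MH = Σ(aᵢdᵢ/nᵢ) / Σ(bᵢcᵢ/nᵢ), where nᵢ is the stratum total.
Stratum 1 (< 50 years): n = 3292; a·d/n = 965·1007/3292 = 295.1868; b·c/n = 1255·65/3292 = 24.7798
Stratum 2 (≥ 50 years): n = 3341; a·d/n = 625·1253/3341 = 234.3984; b·c/n = 961·502/3341 = 144.3945
OR_MH = (295.1868 + 234.3984) / (24.7798 + 144.3945) = 529.5852 / 169.1743 = 3.13041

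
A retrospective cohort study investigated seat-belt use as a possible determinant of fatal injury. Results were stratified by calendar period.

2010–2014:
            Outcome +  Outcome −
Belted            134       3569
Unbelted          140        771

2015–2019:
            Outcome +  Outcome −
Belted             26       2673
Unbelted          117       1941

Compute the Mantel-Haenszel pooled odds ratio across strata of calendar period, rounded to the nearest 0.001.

0.190

OR_MH = Σ(aᵢdᵢ/nᵢ) / Σ(bᵢcᵢ/nᵢ), where nᵢ is the stratum total.
Stratum 1 (2010–2014): n = 4614; a·d/n = 134·771/4614 = 22.3914; b·c/n = 3569·140/4614 = 108.2922
Stratum 2 (2015–2019): n = 4757; a·d/n = 26·1941/4757 = 10.6088; b·c/n = 2673·117/4757 = 65.7433
OR_MH = (22.3914 + 10.6088) / (108.2922 + 65.7433) = 33.0002 / 174.0355 = 0.18962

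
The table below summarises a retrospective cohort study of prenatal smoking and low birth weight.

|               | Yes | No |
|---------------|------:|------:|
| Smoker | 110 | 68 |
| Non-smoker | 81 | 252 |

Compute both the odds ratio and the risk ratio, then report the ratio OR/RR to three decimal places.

1.981

Cells: a = 110, b = 68, c = 81, d = 252.
OR = (110·252)/(68·81) = 27720/5508 = 5.03268
Risk in exposed = 110/178 = 0.61798; risk in unexposed = 81/333 = 0.24324; RR = 2.54057
OR/RR = 5.03268 / 2.54057 = 1.98092
The outcome is not rare, so the OR lies further from 1 than the RR.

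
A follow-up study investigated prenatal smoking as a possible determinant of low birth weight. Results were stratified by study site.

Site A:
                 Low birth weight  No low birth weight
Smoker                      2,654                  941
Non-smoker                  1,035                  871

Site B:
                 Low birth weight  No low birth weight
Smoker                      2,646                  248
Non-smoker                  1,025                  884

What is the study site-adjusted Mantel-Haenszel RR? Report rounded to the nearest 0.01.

1.52

RR_MH = Σ(aᵢ·n₀ᵢ/nᵢ) / Σ(cᵢ·n₁ᵢ/nᵢ), with n₁ᵢ = aᵢ+bᵢ (exposed), n₀ᵢ = cᵢ+dᵢ (unexposed), nᵢ = n₁ᵢ+n₀ᵢ.
Stratum 1 (Site A): n₁ = 3595, n₀ = 1906, n = 5501; a·n₀/n = 2654·1906/5501 = 919.5644; c·n₁/n = 1035·3595/5501 = 676.3907
Stratum 2 (Site B): n₁ = 2894, n₀ = 1909, n = 4803; a·n₀/n = 2646·1909/4803 = 1051.6790; c·n₁/n = 1025·2894/4803 = 617.6036
RR_MH = (919.5644 + 1051.6790) / (676.3907 + 617.6036) = 1971.2434 / 1293.9942 = 1.52338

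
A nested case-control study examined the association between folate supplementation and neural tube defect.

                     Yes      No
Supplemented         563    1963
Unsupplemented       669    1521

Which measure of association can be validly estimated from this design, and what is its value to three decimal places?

0.652

Cells: a = 563, b = 1963, c = 669, d = 1521.
This is a nested case-control study: participants were sampled on outcome status, so risks in the source population cannot be estimated directly — relative risk is not valid here. The odds ratio is the appropriate measure.
OR = (a·d)/(b·c) = (563 × 1521) / (1963 × 669) = 856323 / 1313247 = 0.65207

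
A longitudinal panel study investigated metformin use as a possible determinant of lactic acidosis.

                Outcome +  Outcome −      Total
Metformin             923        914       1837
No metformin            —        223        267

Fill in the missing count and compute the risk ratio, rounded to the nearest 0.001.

3.049

The missing cell is in the unexposed row: 267 − 223 = 44.
So a = 923, b = 914, c = 44, d = 223.
RR = [a/(a+b)] / [c/(c+d)] = (923/1837) / (44/267) = 0.50245/0.16479 = 3.04896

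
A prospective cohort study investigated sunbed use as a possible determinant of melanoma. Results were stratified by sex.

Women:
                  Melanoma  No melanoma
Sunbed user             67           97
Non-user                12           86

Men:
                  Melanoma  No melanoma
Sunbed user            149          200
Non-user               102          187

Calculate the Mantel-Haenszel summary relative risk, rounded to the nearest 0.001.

RR_MH = Σ(aᵢ·n₀ᵢ/nᵢ) / Σ(cᵢ·n₁ᵢ/nᵢ), with n₁ᵢ = aᵢ+bᵢ (exposed), n₀ᵢ = cᵢ+dᵢ (unexposed), nᵢ = n₁ᵢ+n₀ᵢ.
Stratum 1 (Women): n₁ = 164, n₀ = 98, n = 262; a·n₀/n = 67·98/262 = 25.0611; c·n₁/n = 12·164/262 = 7.5115
Stratum 2 (Men): n₁ = 349, n₀ = 289, n = 638; a·n₀/n = 149·289/638 = 67.4937; c·n₁/n = 102·349/638 = 55.7962
RR_MH = (25.0611 + 67.4937) / (7.5115 + 55.7962) = 92.5548 / 63.3077 = 1.46198

1.462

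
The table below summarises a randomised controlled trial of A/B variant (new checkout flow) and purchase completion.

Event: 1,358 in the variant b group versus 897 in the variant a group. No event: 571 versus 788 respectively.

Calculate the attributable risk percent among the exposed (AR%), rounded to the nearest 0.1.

24.4

From the description: a = 1358, b = 571, c = 897, d = 788.
Risk in exposed = 1358/1929 = 0.70399; risk in unexposed = 897/1685 = 0.53234.
RR = 0.70399/0.53234 = 1.32244
AR% = (RR − 1)/RR × 100 = (1.32244 − 1)/1.32244 × 100 = 24.3820%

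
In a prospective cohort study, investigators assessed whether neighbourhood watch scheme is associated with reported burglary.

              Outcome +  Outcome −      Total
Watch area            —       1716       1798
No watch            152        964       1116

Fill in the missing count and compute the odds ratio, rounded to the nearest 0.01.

The missing cell is in the exposed row: 1798 − 1716 = 82.
So a = 82, b = 1716, c = 152, d = 964.
OR = (a·d)/(b·c) = (82 × 964) / (1716 × 152) = 79048 / 260832 = 0.30306

0.30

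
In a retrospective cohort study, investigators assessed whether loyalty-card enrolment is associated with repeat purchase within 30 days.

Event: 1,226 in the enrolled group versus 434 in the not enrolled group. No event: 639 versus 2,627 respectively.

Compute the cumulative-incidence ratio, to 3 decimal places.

From the description: a = 1226, b = 639, c = 434, d = 2627.
Risk in exposed = 1226/1865 = 0.65737; risk in unexposed = 434/3061 = 0.14178.
RR = 0.65737 / 0.14178 = 4.63645
The risk among the exposed is 4.64 times that among the unexposed.

4.636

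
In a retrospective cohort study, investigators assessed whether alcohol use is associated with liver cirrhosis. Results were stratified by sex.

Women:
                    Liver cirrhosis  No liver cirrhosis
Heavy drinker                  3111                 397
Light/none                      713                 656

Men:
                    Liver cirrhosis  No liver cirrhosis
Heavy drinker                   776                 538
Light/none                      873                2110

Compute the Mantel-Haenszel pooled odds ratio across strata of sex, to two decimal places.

OR_MH = Σ(aᵢdᵢ/nᵢ) / Σ(bᵢcᵢ/nᵢ), where nᵢ is the stratum total.
Stratum 1 (Women): n = 4877; a·d/n = 3111·656/4877 = 418.4572; b·c/n = 397·713/4877 = 58.0400
Stratum 2 (Men): n = 4297; a·d/n = 776·2110/4297 = 381.0472; b·c/n = 538·873/4297 = 109.3028
OR_MH = (418.4572 + 381.0472) / (58.0400 + 109.3028) = 799.5045 / 167.3428 = 4.77765

4.78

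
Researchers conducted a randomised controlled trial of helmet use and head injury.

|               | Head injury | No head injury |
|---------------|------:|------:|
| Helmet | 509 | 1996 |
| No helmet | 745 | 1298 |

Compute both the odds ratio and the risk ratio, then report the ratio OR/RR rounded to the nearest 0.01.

Cells: a = 509, b = 1996, c = 745, d = 1298.
OR = (509·1298)/(1996·745) = 660682/1487020 = 0.44430
Risk in exposed = 509/2505 = 0.20319; risk in unexposed = 745/2043 = 0.36466; RR = 0.55721
OR/RR = 0.44430 / 0.55721 = 0.79736
The outcome is not rare, so the OR lies further from 1 than the RR.

0.80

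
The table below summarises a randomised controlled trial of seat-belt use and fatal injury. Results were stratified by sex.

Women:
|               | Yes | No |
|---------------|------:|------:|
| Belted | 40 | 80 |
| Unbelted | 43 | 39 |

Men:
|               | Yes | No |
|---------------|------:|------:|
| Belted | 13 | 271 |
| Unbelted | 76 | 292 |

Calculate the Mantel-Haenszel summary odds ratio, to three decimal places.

0.279

OR_MH = Σ(aᵢdᵢ/nᵢ) / Σ(bᵢcᵢ/nᵢ), where nᵢ is the stratum total.
Stratum 1 (Women): n = 202; a·d/n = 40·39/202 = 7.7228; b·c/n = 80·43/202 = 17.0297
Stratum 2 (Men): n = 652; a·d/n = 13·292/652 = 5.8221; b·c/n = 271·76/652 = 31.5890
OR_MH = (7.7228 + 5.8221) / (17.0297 + 31.5890) = 13.5449 / 48.6187 = 0.27859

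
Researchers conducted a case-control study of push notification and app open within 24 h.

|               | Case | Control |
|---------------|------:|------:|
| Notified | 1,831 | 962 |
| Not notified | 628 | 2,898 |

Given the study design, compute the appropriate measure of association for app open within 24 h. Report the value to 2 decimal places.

8.78

Cells: a = 1831, b = 962, c = 628, d = 2898.
This is a case-control study: participants were sampled on outcome status, so risks in the source population cannot be estimated directly — relative risk is not valid here. The odds ratio is the appropriate measure.
OR = (a·d)/(b·c) = (1831 × 2898) / (962 × 628) = 5306238 / 604136 = 8.78318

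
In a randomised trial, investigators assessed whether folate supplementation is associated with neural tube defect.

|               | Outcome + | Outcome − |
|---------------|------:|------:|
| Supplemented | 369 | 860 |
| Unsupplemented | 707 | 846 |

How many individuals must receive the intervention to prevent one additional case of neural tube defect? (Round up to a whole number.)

Risk in treated group = 369/1229 = 0.30024; risk in control = 707/1553 = 0.45525.
Absolute risk reduction = 0.45525 − 0.30024 = 0.15500
NNT = 1 / ARR = 1 / 0.15500 = 6.451 → round up → 7

7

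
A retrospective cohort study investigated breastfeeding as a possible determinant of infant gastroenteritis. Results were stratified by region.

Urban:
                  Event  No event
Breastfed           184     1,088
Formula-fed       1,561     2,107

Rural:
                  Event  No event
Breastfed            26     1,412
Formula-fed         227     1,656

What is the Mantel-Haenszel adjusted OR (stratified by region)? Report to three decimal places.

0.208

OR_MH = Σ(aᵢdᵢ/nᵢ) / Σ(bᵢcᵢ/nᵢ), where nᵢ is the stratum total.
Stratum 1 (Urban): n = 4940; a·d/n = 184·2107/4940 = 78.4794; b·c/n = 1088·1561/4940 = 343.7992
Stratum 2 (Rural): n = 3321; a·d/n = 26·1656/3321 = 12.9648; b·c/n = 1412·227/3321 = 96.5143
OR_MH = (78.4794 + 12.9648) / (343.7992 + 96.5143) = 91.4441 / 440.3135 = 0.20768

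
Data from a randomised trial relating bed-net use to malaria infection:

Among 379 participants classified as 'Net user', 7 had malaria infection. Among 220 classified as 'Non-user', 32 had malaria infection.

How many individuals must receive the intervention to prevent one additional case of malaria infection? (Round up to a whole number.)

Risk in treated group = 7/379 = 0.01847; risk in control = 32/220 = 0.14545.
Absolute risk reduction = 0.14545 − 0.01847 = 0.12698
NNT = 1 / ARR = 1 / 0.12698 = 7.875 → round up → 8

8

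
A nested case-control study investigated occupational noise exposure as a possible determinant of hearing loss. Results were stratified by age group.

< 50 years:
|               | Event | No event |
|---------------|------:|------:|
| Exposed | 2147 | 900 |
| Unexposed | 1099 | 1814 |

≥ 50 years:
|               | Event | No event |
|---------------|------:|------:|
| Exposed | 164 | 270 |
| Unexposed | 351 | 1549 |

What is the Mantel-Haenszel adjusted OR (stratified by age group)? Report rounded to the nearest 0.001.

3.690

OR_MH = Σ(aᵢdᵢ/nᵢ) / Σ(bᵢcᵢ/nᵢ), where nᵢ is the stratum total.
Stratum 1 (< 50 years): n = 5960; a·d/n = 2147·1814/5960 = 653.4661; b·c/n = 900·1099/5960 = 165.9564
Stratum 2 (≥ 50 years): n = 2334; a·d/n = 164·1549/2334 = 108.8415; b·c/n = 270·351/2334 = 40.6041
OR_MH = (653.4661 + 108.8415) / (165.9564 + 40.6041) = 762.3076 / 206.5605 = 3.69048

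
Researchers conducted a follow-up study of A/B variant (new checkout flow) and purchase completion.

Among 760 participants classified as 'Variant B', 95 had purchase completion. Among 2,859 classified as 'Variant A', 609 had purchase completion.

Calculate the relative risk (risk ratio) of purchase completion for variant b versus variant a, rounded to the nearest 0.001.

0.587

From the description: a = 95, b = 665, c = 609, d = 2250.
Risk in exposed = 95/760 = 0.12500; risk in unexposed = 609/2859 = 0.21301.
RR = 0.12500 / 0.21301 = 0.58682
The risk is 41% lower among the exposed than among the unexposed.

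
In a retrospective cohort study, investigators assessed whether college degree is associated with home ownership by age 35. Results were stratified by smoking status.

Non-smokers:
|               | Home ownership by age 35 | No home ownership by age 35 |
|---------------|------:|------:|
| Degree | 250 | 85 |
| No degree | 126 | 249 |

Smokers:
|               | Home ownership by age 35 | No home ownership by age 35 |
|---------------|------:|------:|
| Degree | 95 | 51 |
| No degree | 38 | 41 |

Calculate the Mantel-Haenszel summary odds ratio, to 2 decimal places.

4.43

OR_MH = Σ(aᵢdᵢ/nᵢ) / Σ(bᵢcᵢ/nᵢ), where nᵢ is the stratum total.
Stratum 1 (Non-smokers): n = 710; a·d/n = 250·249/710 = 87.6761; b·c/n = 85·126/710 = 15.0845
Stratum 2 (Smokers): n = 225; a·d/n = 95·41/225 = 17.3111; b·c/n = 51·38/225 = 8.6133
OR_MH = (87.6761 + 17.3111) / (15.0845 + 8.6133) = 104.9872 / 23.6978 = 4.43024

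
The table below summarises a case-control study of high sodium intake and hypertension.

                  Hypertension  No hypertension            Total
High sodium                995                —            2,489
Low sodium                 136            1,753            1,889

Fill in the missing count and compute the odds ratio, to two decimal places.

8.58

The missing cell is in the exposed row: 2489 − 995 = 1494.
So a = 995, b = 1494, c = 136, d = 1753.
OR = (a·d)/(b·c) = (995 × 1753) / (1494 × 136) = 1744235 / 203184 = 8.58451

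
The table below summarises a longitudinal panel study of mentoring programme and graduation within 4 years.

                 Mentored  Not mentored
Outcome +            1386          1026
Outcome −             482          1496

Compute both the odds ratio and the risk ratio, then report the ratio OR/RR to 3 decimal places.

2.299

Reading the table with exposure as columns: a = 1386 (Mentored, case), b = 482 (Mentored, non-case), c = 1026 (Not mentored, case), d = 1496.
OR = (1386·1496)/(482·1026) = 2073456/494532 = 4.19276
Risk in exposed = 1386/1868 = 0.74197; risk in unexposed = 1026/2522 = 0.40682; RR = 1.82383
OR/RR = 4.19276 / 1.82383 = 2.29888
The outcome is not rare, so the OR lies further from 1 than the RR.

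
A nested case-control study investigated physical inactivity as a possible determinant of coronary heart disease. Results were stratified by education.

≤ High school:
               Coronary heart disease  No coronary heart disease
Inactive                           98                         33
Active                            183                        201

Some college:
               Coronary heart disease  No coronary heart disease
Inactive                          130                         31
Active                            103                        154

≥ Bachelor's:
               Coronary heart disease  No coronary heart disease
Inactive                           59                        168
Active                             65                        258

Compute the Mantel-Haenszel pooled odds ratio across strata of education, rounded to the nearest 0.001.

OR_MH = Σ(aᵢdᵢ/nᵢ) / Σ(bᵢcᵢ/nᵢ), where nᵢ is the stratum total.
Stratum 1 (≤ High school): n = 515; a·d/n = 98·201/515 = 38.2485; b·c/n = 33·183/515 = 11.7262
Stratum 2 (Some college): n = 418; a·d/n = 130·154/418 = 47.8947; b·c/n = 31·103/418 = 7.6388
Stratum 3 (≥ Bachelor's): n = 550; a·d/n = 59·258/550 = 27.6764; b·c/n = 168·65/550 = 19.8545
OR_MH = (38.2485 + 47.8947 + 27.6764) / (11.7262 + 7.6388 + 19.8545) = 113.8196 / 39.2195 = 2.90212

2.902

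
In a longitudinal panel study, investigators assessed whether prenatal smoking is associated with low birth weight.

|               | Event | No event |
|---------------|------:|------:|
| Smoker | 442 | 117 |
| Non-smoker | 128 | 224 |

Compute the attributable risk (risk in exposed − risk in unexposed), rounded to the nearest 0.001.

Cells: a = 442, b = 117, c = 128, d = 224.
Risk in exposed = 442/559 = 0.790698; risk in unexposed = 128/352 = 0.363636.
Risk difference = 0.790698 − 0.363636 = 0.427061

0.427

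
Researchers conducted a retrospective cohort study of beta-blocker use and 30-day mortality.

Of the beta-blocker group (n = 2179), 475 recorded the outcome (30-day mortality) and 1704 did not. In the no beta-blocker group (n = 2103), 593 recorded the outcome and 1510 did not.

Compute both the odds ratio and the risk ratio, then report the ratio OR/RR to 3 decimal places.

From the description: a = 475, b = 1704, c = 593, d = 1510.
OR = (475·1510)/(1704·593) = 717250/1010472 = 0.70982
Risk in exposed = 475/2179 = 0.21799; risk in unexposed = 593/2103 = 0.28198; RR = 0.77307
OR/RR = 0.70982 / 0.77307 = 0.91817
The outcome is not rare, so the OR lies further from 1 than the RR.

0.918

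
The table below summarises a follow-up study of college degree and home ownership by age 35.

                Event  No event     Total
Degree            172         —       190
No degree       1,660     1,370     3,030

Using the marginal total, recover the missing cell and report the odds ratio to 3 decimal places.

7.886

The missing cell is in the exposed row: 190 − 172 = 18.
So a = 172, b = 18, c = 1660, d = 1370.
OR = (a·d)/(b·c) = (172 × 1370) / (18 × 1660) = 235640 / 29880 = 7.88621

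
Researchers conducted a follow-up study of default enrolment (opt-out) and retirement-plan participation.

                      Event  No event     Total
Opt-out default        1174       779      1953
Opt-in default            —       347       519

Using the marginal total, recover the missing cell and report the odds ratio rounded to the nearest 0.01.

The missing cell is in the unexposed row: 519 − 347 = 172.
So a = 1174, b = 779, c = 172, d = 347.
OR = (a·d)/(b·c) = (1174 × 347) / (779 × 172) = 407378 / 133988 = 3.04041

3.04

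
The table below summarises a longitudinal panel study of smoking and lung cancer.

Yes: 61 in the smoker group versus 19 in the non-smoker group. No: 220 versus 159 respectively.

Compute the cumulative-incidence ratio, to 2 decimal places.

2.03

From the description: a = 61, b = 220, c = 19, d = 159.
Risk in exposed = 61/281 = 0.21708; risk in unexposed = 19/178 = 0.10674.
RR = 0.21708 / 0.10674 = 2.03371
The risk among the exposed is 2.03 times that among the unexposed.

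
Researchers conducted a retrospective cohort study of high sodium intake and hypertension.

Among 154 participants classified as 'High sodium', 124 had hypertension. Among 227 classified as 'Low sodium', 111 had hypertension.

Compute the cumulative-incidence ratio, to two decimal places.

From the description: a = 124, b = 30, c = 111, d = 116.
Risk in exposed = 124/154 = 0.80519; risk in unexposed = 111/227 = 0.48899.
RR = 0.80519 / 0.48899 = 1.64666
The risk among the exposed is 1.65 times that among the unexposed.

1.65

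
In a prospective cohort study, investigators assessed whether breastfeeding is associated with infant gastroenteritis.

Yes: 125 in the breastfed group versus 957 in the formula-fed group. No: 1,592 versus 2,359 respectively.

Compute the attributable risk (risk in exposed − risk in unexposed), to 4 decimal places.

-0.2158

From the description: a = 125, b = 1592, c = 957, d = 2359.
Risk in exposed = 125/1717 = 0.072801; risk in unexposed = 957/3316 = 0.288601.
Risk difference = 0.072801 − 0.288601 = -0.215799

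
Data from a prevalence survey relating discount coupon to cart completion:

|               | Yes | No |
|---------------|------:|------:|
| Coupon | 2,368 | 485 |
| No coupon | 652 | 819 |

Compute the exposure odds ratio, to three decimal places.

Cells: a = 2368, b = 485, c = 652, d = 819.
OR = (a·d)/(b·c) = (2368 × 819) / (485 × 652) = 1939392 / 316220 = 6.13305
The odds of cart completion are about 6.13 times as high in the coupon group.

6.133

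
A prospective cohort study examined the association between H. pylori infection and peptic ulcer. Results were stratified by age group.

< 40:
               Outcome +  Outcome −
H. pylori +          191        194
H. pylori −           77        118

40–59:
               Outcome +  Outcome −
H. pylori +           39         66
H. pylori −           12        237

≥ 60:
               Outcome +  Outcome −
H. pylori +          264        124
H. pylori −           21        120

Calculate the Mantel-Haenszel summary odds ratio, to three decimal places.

OR_MH = Σ(aᵢdᵢ/nᵢ) / Σ(bᵢcᵢ/nᵢ), where nᵢ is the stratum total.
Stratum 1 (< 40): n = 580; a·d/n = 191·118/580 = 38.8586; b·c/n = 194·77/580 = 25.7552
Stratum 2 (40–59): n = 354; a·d/n = 39·237/354 = 26.1102; b·c/n = 66·12/354 = 2.2373
Stratum 3 (≥ 60): n = 529; a·d/n = 264·120/529 = 59.8866; b·c/n = 124·21/529 = 4.9225
OR_MH = (38.8586 + 26.1102 + 59.8866) / (25.7552 + 2.2373 + 4.9225) = 124.8554 / 32.9150 = 3.79327

3.793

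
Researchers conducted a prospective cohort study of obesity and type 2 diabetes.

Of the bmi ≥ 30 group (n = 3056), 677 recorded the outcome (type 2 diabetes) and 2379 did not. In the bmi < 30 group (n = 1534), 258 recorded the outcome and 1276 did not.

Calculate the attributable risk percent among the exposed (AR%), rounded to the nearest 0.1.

24.1

From the description: a = 677, b = 2379, c = 258, d = 1276.
Risk in exposed = 677/3056 = 0.22153; risk in unexposed = 258/1534 = 0.16819.
RR = 0.22153/0.16819 = 1.31717
AR% = (RR − 1)/RR × 100 = (1.31717 − 1)/1.31717 × 100 = 24.0795%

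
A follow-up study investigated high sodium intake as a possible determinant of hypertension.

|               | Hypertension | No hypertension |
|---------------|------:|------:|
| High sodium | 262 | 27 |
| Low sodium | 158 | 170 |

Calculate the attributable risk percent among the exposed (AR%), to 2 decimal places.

Cells: a = 262, b = 27, c = 158, d = 170.
Risk in exposed = 262/289 = 0.90657; risk in unexposed = 158/328 = 0.48171.
RR = 0.90657/0.48171 = 1.88200
AR% = (RR − 1)/RR × 100 = (1.88200 − 1)/1.88200 × 100 = 46.8651%

46.87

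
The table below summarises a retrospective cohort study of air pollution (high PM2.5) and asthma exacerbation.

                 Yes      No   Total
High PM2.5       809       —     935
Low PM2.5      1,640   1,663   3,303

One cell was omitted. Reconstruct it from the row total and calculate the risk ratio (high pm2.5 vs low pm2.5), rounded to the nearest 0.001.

1.743

The missing cell is in the exposed row: 935 − 809 = 126.
So a = 809, b = 126, c = 1640, d = 1663.
RR = [a/(a+b)] / [c/(c+d)] = (809/935) / (1640/3303) = 0.86524/0.49652 = 1.74262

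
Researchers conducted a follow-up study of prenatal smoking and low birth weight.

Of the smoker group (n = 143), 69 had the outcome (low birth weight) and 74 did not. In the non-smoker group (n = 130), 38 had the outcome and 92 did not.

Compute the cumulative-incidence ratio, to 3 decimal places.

From the description: a = 69, b = 74, c = 38, d = 92.
Risk in exposed = 69/143 = 0.48252; risk in unexposed = 38/130 = 0.29231.
RR = 0.48252 / 0.29231 = 1.65072
The risk among the exposed is 1.65 times that among the unexposed.

1.651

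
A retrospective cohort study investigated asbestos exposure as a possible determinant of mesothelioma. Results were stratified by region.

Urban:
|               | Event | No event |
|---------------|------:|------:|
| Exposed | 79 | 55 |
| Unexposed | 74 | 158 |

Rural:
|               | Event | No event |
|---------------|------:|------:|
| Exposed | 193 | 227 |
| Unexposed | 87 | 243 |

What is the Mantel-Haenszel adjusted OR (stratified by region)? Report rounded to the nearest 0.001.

OR_MH = Σ(aᵢdᵢ/nᵢ) / Σ(bᵢcᵢ/nᵢ), where nᵢ is the stratum total.
Stratum 1 (Urban): n = 366; a·d/n = 79·158/366 = 34.1038; b·c/n = 55·74/366 = 11.1202
Stratum 2 (Rural): n = 750; a·d/n = 193·243/750 = 62.5320; b·c/n = 227·87/750 = 26.3320
OR_MH = (34.1038 + 62.5320) / (11.1202 + 26.3320) = 96.6358 / 37.4522 = 2.58024

2.580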